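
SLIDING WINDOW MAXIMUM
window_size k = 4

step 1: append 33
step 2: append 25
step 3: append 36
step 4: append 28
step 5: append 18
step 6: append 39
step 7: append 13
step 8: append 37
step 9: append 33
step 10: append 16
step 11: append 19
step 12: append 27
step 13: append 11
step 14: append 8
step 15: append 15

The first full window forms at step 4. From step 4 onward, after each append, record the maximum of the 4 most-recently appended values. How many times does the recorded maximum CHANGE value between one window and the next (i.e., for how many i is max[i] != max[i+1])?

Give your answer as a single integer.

step 1: append 33 -> window=[33] (not full yet)
step 2: append 25 -> window=[33, 25] (not full yet)
step 3: append 36 -> window=[33, 25, 36] (not full yet)
step 4: append 28 -> window=[33, 25, 36, 28] -> max=36
step 5: append 18 -> window=[25, 36, 28, 18] -> max=36
step 6: append 39 -> window=[36, 28, 18, 39] -> max=39
step 7: append 13 -> window=[28, 18, 39, 13] -> max=39
step 8: append 37 -> window=[18, 39, 13, 37] -> max=39
step 9: append 33 -> window=[39, 13, 37, 33] -> max=39
step 10: append 16 -> window=[13, 37, 33, 16] -> max=37
step 11: append 19 -> window=[37, 33, 16, 19] -> max=37
step 12: append 27 -> window=[33, 16, 19, 27] -> max=33
step 13: append 11 -> window=[16, 19, 27, 11] -> max=27
step 14: append 8 -> window=[19, 27, 11, 8] -> max=27
step 15: append 15 -> window=[27, 11, 8, 15] -> max=27
Recorded maximums: 36 36 39 39 39 39 37 37 33 27 27 27
Changes between consecutive maximums: 4

Answer: 4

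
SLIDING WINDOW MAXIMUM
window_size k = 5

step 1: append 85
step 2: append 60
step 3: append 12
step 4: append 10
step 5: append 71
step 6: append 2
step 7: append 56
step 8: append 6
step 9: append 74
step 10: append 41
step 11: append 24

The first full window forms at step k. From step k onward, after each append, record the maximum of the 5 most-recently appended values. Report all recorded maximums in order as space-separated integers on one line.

Answer: 85 71 71 71 74 74 74

Derivation:
step 1: append 85 -> window=[85] (not full yet)
step 2: append 60 -> window=[85, 60] (not full yet)
step 3: append 12 -> window=[85, 60, 12] (not full yet)
step 4: append 10 -> window=[85, 60, 12, 10] (not full yet)
step 5: append 71 -> window=[85, 60, 12, 10, 71] -> max=85
step 6: append 2 -> window=[60, 12, 10, 71, 2] -> max=71
step 7: append 56 -> window=[12, 10, 71, 2, 56] -> max=71
step 8: append 6 -> window=[10, 71, 2, 56, 6] -> max=71
step 9: append 74 -> window=[71, 2, 56, 6, 74] -> max=74
step 10: append 41 -> window=[2, 56, 6, 74, 41] -> max=74
step 11: append 24 -> window=[56, 6, 74, 41, 24] -> max=74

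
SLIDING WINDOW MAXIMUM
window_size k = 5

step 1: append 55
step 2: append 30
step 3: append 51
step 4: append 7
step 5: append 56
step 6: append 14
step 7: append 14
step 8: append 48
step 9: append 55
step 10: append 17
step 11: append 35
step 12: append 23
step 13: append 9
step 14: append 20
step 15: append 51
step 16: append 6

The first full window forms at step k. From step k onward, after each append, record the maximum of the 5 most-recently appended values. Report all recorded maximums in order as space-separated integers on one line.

step 1: append 55 -> window=[55] (not full yet)
step 2: append 30 -> window=[55, 30] (not full yet)
step 3: append 51 -> window=[55, 30, 51] (not full yet)
step 4: append 7 -> window=[55, 30, 51, 7] (not full yet)
step 5: append 56 -> window=[55, 30, 51, 7, 56] -> max=56
step 6: append 14 -> window=[30, 51, 7, 56, 14] -> max=56
step 7: append 14 -> window=[51, 7, 56, 14, 14] -> max=56
step 8: append 48 -> window=[7, 56, 14, 14, 48] -> max=56
step 9: append 55 -> window=[56, 14, 14, 48, 55] -> max=56
step 10: append 17 -> window=[14, 14, 48, 55, 17] -> max=55
step 11: append 35 -> window=[14, 48, 55, 17, 35] -> max=55
step 12: append 23 -> window=[48, 55, 17, 35, 23] -> max=55
step 13: append 9 -> window=[55, 17, 35, 23, 9] -> max=55
step 14: append 20 -> window=[17, 35, 23, 9, 20] -> max=35
step 15: append 51 -> window=[35, 23, 9, 20, 51] -> max=51
step 16: append 6 -> window=[23, 9, 20, 51, 6] -> max=51

Answer: 56 56 56 56 56 55 55 55 55 35 51 51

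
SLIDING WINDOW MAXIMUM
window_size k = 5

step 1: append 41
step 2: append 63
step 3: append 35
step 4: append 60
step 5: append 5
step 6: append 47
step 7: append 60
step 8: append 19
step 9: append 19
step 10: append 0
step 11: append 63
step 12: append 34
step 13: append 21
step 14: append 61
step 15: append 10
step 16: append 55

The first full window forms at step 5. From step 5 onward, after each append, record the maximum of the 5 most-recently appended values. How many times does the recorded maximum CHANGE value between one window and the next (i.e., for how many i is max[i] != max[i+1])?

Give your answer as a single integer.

Answer: 3

Derivation:
step 1: append 41 -> window=[41] (not full yet)
step 2: append 63 -> window=[41, 63] (not full yet)
step 3: append 35 -> window=[41, 63, 35] (not full yet)
step 4: append 60 -> window=[41, 63, 35, 60] (not full yet)
step 5: append 5 -> window=[41, 63, 35, 60, 5] -> max=63
step 6: append 47 -> window=[63, 35, 60, 5, 47] -> max=63
step 7: append 60 -> window=[35, 60, 5, 47, 60] -> max=60
step 8: append 19 -> window=[60, 5, 47, 60, 19] -> max=60
step 9: append 19 -> window=[5, 47, 60, 19, 19] -> max=60
step 10: append 0 -> window=[47, 60, 19, 19, 0] -> max=60
step 11: append 63 -> window=[60, 19, 19, 0, 63] -> max=63
step 12: append 34 -> window=[19, 19, 0, 63, 34] -> max=63
step 13: append 21 -> window=[19, 0, 63, 34, 21] -> max=63
step 14: append 61 -> window=[0, 63, 34, 21, 61] -> max=63
step 15: append 10 -> window=[63, 34, 21, 61, 10] -> max=63
step 16: append 55 -> window=[34, 21, 61, 10, 55] -> max=61
Recorded maximums: 63 63 60 60 60 60 63 63 63 63 63 61
Changes between consecutive maximums: 3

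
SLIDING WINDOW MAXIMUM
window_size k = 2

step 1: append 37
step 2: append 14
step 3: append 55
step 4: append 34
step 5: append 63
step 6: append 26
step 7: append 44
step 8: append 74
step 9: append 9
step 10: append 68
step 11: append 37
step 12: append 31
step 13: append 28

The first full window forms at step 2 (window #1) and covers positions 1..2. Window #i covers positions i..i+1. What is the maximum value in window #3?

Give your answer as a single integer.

step 1: append 37 -> window=[37] (not full yet)
step 2: append 14 -> window=[37, 14] -> max=37
step 3: append 55 -> window=[14, 55] -> max=55
step 4: append 34 -> window=[55, 34] -> max=55
Window #3 max = 55

Answer: 55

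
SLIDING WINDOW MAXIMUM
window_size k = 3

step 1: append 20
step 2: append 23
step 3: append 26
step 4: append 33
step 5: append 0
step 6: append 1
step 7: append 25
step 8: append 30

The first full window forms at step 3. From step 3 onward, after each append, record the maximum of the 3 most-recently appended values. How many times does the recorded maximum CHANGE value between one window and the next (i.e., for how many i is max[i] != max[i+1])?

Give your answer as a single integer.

step 1: append 20 -> window=[20] (not full yet)
step 2: append 23 -> window=[20, 23] (not full yet)
step 3: append 26 -> window=[20, 23, 26] -> max=26
step 4: append 33 -> window=[23, 26, 33] -> max=33
step 5: append 0 -> window=[26, 33, 0] -> max=33
step 6: append 1 -> window=[33, 0, 1] -> max=33
step 7: append 25 -> window=[0, 1, 25] -> max=25
step 8: append 30 -> window=[1, 25, 30] -> max=30
Recorded maximums: 26 33 33 33 25 30
Changes between consecutive maximums: 3

Answer: 3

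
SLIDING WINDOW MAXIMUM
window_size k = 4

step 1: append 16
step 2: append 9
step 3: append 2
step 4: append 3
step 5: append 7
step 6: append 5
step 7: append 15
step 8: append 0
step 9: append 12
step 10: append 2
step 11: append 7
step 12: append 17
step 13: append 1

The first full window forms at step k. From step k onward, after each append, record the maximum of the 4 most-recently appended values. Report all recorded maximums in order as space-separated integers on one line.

step 1: append 16 -> window=[16] (not full yet)
step 2: append 9 -> window=[16, 9] (not full yet)
step 3: append 2 -> window=[16, 9, 2] (not full yet)
step 4: append 3 -> window=[16, 9, 2, 3] -> max=16
step 5: append 7 -> window=[9, 2, 3, 7] -> max=9
step 6: append 5 -> window=[2, 3, 7, 5] -> max=7
step 7: append 15 -> window=[3, 7, 5, 15] -> max=15
step 8: append 0 -> window=[7, 5, 15, 0] -> max=15
step 9: append 12 -> window=[5, 15, 0, 12] -> max=15
step 10: append 2 -> window=[15, 0, 12, 2] -> max=15
step 11: append 7 -> window=[0, 12, 2, 7] -> max=12
step 12: append 17 -> window=[12, 2, 7, 17] -> max=17
step 13: append 1 -> window=[2, 7, 17, 1] -> max=17

Answer: 16 9 7 15 15 15 15 12 17 17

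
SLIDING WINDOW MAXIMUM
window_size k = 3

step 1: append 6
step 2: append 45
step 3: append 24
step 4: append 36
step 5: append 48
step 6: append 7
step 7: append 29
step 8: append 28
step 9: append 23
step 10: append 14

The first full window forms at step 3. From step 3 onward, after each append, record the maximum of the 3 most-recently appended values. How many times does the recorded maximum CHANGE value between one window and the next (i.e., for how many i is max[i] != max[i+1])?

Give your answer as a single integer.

step 1: append 6 -> window=[6] (not full yet)
step 2: append 45 -> window=[6, 45] (not full yet)
step 3: append 24 -> window=[6, 45, 24] -> max=45
step 4: append 36 -> window=[45, 24, 36] -> max=45
step 5: append 48 -> window=[24, 36, 48] -> max=48
step 6: append 7 -> window=[36, 48, 7] -> max=48
step 7: append 29 -> window=[48, 7, 29] -> max=48
step 8: append 28 -> window=[7, 29, 28] -> max=29
step 9: append 23 -> window=[29, 28, 23] -> max=29
step 10: append 14 -> window=[28, 23, 14] -> max=28
Recorded maximums: 45 45 48 48 48 29 29 28
Changes between consecutive maximums: 3

Answer: 3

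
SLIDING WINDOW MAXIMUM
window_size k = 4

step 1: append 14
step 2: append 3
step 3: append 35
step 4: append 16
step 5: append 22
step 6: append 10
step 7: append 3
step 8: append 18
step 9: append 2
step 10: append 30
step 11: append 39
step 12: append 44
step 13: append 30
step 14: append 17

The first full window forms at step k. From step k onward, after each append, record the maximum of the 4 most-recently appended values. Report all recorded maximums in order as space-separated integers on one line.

step 1: append 14 -> window=[14] (not full yet)
step 2: append 3 -> window=[14, 3] (not full yet)
step 3: append 35 -> window=[14, 3, 35] (not full yet)
step 4: append 16 -> window=[14, 3, 35, 16] -> max=35
step 5: append 22 -> window=[3, 35, 16, 22] -> max=35
step 6: append 10 -> window=[35, 16, 22, 10] -> max=35
step 7: append 3 -> window=[16, 22, 10, 3] -> max=22
step 8: append 18 -> window=[22, 10, 3, 18] -> max=22
step 9: append 2 -> window=[10, 3, 18, 2] -> max=18
step 10: append 30 -> window=[3, 18, 2, 30] -> max=30
step 11: append 39 -> window=[18, 2, 30, 39] -> max=39
step 12: append 44 -> window=[2, 30, 39, 44] -> max=44
step 13: append 30 -> window=[30, 39, 44, 30] -> max=44
step 14: append 17 -> window=[39, 44, 30, 17] -> max=44

Answer: 35 35 35 22 22 18 30 39 44 44 44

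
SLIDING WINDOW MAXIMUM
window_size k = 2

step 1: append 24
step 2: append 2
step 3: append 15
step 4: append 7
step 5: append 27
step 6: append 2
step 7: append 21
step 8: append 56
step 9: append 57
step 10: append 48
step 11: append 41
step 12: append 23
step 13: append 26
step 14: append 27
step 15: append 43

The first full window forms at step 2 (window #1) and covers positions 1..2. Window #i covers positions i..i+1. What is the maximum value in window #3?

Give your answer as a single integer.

step 1: append 24 -> window=[24] (not full yet)
step 2: append 2 -> window=[24, 2] -> max=24
step 3: append 15 -> window=[2, 15] -> max=15
step 4: append 7 -> window=[15, 7] -> max=15
Window #3 max = 15

Answer: 15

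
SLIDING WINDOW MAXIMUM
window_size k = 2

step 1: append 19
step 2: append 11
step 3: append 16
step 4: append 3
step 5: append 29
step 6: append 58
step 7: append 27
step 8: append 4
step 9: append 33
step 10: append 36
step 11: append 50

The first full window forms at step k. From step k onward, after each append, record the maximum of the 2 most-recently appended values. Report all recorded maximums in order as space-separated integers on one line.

Answer: 19 16 16 29 58 58 27 33 36 50

Derivation:
step 1: append 19 -> window=[19] (not full yet)
step 2: append 11 -> window=[19, 11] -> max=19
step 3: append 16 -> window=[11, 16] -> max=16
step 4: append 3 -> window=[16, 3] -> max=16
step 5: append 29 -> window=[3, 29] -> max=29
step 6: append 58 -> window=[29, 58] -> max=58
step 7: append 27 -> window=[58, 27] -> max=58
step 8: append 4 -> window=[27, 4] -> max=27
step 9: append 33 -> window=[4, 33] -> max=33
step 10: append 36 -> window=[33, 36] -> max=36
step 11: append 50 -> window=[36, 50] -> max=50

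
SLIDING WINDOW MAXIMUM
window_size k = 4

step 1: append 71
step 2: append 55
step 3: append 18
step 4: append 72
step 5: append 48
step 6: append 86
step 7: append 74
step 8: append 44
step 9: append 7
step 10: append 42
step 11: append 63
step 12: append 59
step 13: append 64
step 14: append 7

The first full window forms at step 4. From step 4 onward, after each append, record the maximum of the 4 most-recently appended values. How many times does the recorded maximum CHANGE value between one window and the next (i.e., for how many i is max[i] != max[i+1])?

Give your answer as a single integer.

Answer: 4

Derivation:
step 1: append 71 -> window=[71] (not full yet)
step 2: append 55 -> window=[71, 55] (not full yet)
step 3: append 18 -> window=[71, 55, 18] (not full yet)
step 4: append 72 -> window=[71, 55, 18, 72] -> max=72
step 5: append 48 -> window=[55, 18, 72, 48] -> max=72
step 6: append 86 -> window=[18, 72, 48, 86] -> max=86
step 7: append 74 -> window=[72, 48, 86, 74] -> max=86
step 8: append 44 -> window=[48, 86, 74, 44] -> max=86
step 9: append 7 -> window=[86, 74, 44, 7] -> max=86
step 10: append 42 -> window=[74, 44, 7, 42] -> max=74
step 11: append 63 -> window=[44, 7, 42, 63] -> max=63
step 12: append 59 -> window=[7, 42, 63, 59] -> max=63
step 13: append 64 -> window=[42, 63, 59, 64] -> max=64
step 14: append 7 -> window=[63, 59, 64, 7] -> max=64
Recorded maximums: 72 72 86 86 86 86 74 63 63 64 64
Changes between consecutive maximums: 4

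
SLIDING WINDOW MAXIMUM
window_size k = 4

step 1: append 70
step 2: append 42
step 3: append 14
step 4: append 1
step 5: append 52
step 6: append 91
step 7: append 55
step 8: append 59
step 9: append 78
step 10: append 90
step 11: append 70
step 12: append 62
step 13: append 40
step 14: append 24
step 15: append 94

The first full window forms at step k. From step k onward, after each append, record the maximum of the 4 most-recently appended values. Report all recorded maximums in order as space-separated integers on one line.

Answer: 70 52 91 91 91 91 90 90 90 90 70 94

Derivation:
step 1: append 70 -> window=[70] (not full yet)
step 2: append 42 -> window=[70, 42] (not full yet)
step 3: append 14 -> window=[70, 42, 14] (not full yet)
step 4: append 1 -> window=[70, 42, 14, 1] -> max=70
step 5: append 52 -> window=[42, 14, 1, 52] -> max=52
step 6: append 91 -> window=[14, 1, 52, 91] -> max=91
step 7: append 55 -> window=[1, 52, 91, 55] -> max=91
step 8: append 59 -> window=[52, 91, 55, 59] -> max=91
step 9: append 78 -> window=[91, 55, 59, 78] -> max=91
step 10: append 90 -> window=[55, 59, 78, 90] -> max=90
step 11: append 70 -> window=[59, 78, 90, 70] -> max=90
step 12: append 62 -> window=[78, 90, 70, 62] -> max=90
step 13: append 40 -> window=[90, 70, 62, 40] -> max=90
step 14: append 24 -> window=[70, 62, 40, 24] -> max=70
step 15: append 94 -> window=[62, 40, 24, 94] -> max=94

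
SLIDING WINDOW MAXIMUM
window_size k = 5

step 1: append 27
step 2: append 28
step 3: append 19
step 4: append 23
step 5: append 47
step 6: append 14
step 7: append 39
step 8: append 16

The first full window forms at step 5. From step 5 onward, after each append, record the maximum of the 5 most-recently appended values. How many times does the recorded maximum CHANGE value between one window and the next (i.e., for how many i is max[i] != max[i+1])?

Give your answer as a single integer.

Answer: 0

Derivation:
step 1: append 27 -> window=[27] (not full yet)
step 2: append 28 -> window=[27, 28] (not full yet)
step 3: append 19 -> window=[27, 28, 19] (not full yet)
step 4: append 23 -> window=[27, 28, 19, 23] (not full yet)
step 5: append 47 -> window=[27, 28, 19, 23, 47] -> max=47
step 6: append 14 -> window=[28, 19, 23, 47, 14] -> max=47
step 7: append 39 -> window=[19, 23, 47, 14, 39] -> max=47
step 8: append 16 -> window=[23, 47, 14, 39, 16] -> max=47
Recorded maximums: 47 47 47 47
Changes between consecutive maximums: 0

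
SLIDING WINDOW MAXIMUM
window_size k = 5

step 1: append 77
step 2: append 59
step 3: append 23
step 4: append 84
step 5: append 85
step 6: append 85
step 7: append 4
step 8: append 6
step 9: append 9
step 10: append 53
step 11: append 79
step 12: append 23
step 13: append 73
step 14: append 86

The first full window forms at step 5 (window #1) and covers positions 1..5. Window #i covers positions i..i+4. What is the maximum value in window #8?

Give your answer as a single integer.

Answer: 79

Derivation:
step 1: append 77 -> window=[77] (not full yet)
step 2: append 59 -> window=[77, 59] (not full yet)
step 3: append 23 -> window=[77, 59, 23] (not full yet)
step 4: append 84 -> window=[77, 59, 23, 84] (not full yet)
step 5: append 85 -> window=[77, 59, 23, 84, 85] -> max=85
step 6: append 85 -> window=[59, 23, 84, 85, 85] -> max=85
step 7: append 4 -> window=[23, 84, 85, 85, 4] -> max=85
step 8: append 6 -> window=[84, 85, 85, 4, 6] -> max=85
step 9: append 9 -> window=[85, 85, 4, 6, 9] -> max=85
step 10: append 53 -> window=[85, 4, 6, 9, 53] -> max=85
step 11: append 79 -> window=[4, 6, 9, 53, 79] -> max=79
step 12: append 23 -> window=[6, 9, 53, 79, 23] -> max=79
Window #8 max = 79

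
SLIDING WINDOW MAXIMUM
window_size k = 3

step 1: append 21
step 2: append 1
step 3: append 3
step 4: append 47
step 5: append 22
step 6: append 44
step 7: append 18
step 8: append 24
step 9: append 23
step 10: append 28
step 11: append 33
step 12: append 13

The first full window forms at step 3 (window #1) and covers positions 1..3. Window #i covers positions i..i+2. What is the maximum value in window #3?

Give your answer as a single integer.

step 1: append 21 -> window=[21] (not full yet)
step 2: append 1 -> window=[21, 1] (not full yet)
step 3: append 3 -> window=[21, 1, 3] -> max=21
step 4: append 47 -> window=[1, 3, 47] -> max=47
step 5: append 22 -> window=[3, 47, 22] -> max=47
Window #3 max = 47

Answer: 47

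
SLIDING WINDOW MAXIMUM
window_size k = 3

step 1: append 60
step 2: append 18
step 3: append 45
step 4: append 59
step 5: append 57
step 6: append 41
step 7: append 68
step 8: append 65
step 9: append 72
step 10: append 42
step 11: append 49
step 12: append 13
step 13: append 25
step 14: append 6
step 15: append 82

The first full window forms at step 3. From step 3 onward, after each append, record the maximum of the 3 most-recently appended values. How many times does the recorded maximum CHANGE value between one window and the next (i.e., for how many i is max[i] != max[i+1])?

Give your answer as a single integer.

step 1: append 60 -> window=[60] (not full yet)
step 2: append 18 -> window=[60, 18] (not full yet)
step 3: append 45 -> window=[60, 18, 45] -> max=60
step 4: append 59 -> window=[18, 45, 59] -> max=59
step 5: append 57 -> window=[45, 59, 57] -> max=59
step 6: append 41 -> window=[59, 57, 41] -> max=59
step 7: append 68 -> window=[57, 41, 68] -> max=68
step 8: append 65 -> window=[41, 68, 65] -> max=68
step 9: append 72 -> window=[68, 65, 72] -> max=72
step 10: append 42 -> window=[65, 72, 42] -> max=72
step 11: append 49 -> window=[72, 42, 49] -> max=72
step 12: append 13 -> window=[42, 49, 13] -> max=49
step 13: append 25 -> window=[49, 13, 25] -> max=49
step 14: append 6 -> window=[13, 25, 6] -> max=25
step 15: append 82 -> window=[25, 6, 82] -> max=82
Recorded maximums: 60 59 59 59 68 68 72 72 72 49 49 25 82
Changes between consecutive maximums: 6

Answer: 6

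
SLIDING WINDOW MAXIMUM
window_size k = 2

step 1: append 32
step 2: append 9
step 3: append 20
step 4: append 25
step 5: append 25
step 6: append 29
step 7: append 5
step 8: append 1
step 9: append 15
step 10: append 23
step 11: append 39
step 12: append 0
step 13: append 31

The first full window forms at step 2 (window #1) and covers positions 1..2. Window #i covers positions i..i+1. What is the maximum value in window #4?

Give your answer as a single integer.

step 1: append 32 -> window=[32] (not full yet)
step 2: append 9 -> window=[32, 9] -> max=32
step 3: append 20 -> window=[9, 20] -> max=20
step 4: append 25 -> window=[20, 25] -> max=25
step 5: append 25 -> window=[25, 25] -> max=25
Window #4 max = 25

Answer: 25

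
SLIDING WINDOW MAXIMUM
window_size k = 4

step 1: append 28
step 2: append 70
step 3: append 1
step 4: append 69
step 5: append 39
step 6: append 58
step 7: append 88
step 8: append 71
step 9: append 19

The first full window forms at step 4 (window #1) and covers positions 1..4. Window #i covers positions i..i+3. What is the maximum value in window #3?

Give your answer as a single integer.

step 1: append 28 -> window=[28] (not full yet)
step 2: append 70 -> window=[28, 70] (not full yet)
step 3: append 1 -> window=[28, 70, 1] (not full yet)
step 4: append 69 -> window=[28, 70, 1, 69] -> max=70
step 5: append 39 -> window=[70, 1, 69, 39] -> max=70
step 6: append 58 -> window=[1, 69, 39, 58] -> max=69
Window #3 max = 69

Answer: 69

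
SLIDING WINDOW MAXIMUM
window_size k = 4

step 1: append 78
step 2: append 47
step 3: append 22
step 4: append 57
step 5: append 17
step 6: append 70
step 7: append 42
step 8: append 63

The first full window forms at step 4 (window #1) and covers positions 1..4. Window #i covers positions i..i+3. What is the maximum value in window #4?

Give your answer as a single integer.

step 1: append 78 -> window=[78] (not full yet)
step 2: append 47 -> window=[78, 47] (not full yet)
step 3: append 22 -> window=[78, 47, 22] (not full yet)
step 4: append 57 -> window=[78, 47, 22, 57] -> max=78
step 5: append 17 -> window=[47, 22, 57, 17] -> max=57
step 6: append 70 -> window=[22, 57, 17, 70] -> max=70
step 7: append 42 -> window=[57, 17, 70, 42] -> max=70
Window #4 max = 70

Answer: 70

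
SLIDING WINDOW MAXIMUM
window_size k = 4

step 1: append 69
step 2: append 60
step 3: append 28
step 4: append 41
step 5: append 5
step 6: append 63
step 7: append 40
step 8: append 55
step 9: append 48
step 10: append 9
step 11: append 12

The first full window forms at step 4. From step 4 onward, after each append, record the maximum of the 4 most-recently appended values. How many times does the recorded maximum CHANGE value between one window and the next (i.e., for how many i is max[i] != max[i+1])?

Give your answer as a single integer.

Answer: 3

Derivation:
step 1: append 69 -> window=[69] (not full yet)
step 2: append 60 -> window=[69, 60] (not full yet)
step 3: append 28 -> window=[69, 60, 28] (not full yet)
step 4: append 41 -> window=[69, 60, 28, 41] -> max=69
step 5: append 5 -> window=[60, 28, 41, 5] -> max=60
step 6: append 63 -> window=[28, 41, 5, 63] -> max=63
step 7: append 40 -> window=[41, 5, 63, 40] -> max=63
step 8: append 55 -> window=[5, 63, 40, 55] -> max=63
step 9: append 48 -> window=[63, 40, 55, 48] -> max=63
step 10: append 9 -> window=[40, 55, 48, 9] -> max=55
step 11: append 12 -> window=[55, 48, 9, 12] -> max=55
Recorded maximums: 69 60 63 63 63 63 55 55
Changes between consecutive maximums: 3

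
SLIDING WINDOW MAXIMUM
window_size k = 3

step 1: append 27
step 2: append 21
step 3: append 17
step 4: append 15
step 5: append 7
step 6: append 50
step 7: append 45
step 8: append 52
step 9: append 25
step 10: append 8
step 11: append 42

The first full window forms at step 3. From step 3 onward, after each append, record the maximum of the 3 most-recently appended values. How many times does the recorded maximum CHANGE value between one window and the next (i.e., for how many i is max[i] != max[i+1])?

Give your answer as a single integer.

Answer: 5

Derivation:
step 1: append 27 -> window=[27] (not full yet)
step 2: append 21 -> window=[27, 21] (not full yet)
step 3: append 17 -> window=[27, 21, 17] -> max=27
step 4: append 15 -> window=[21, 17, 15] -> max=21
step 5: append 7 -> window=[17, 15, 7] -> max=17
step 6: append 50 -> window=[15, 7, 50] -> max=50
step 7: append 45 -> window=[7, 50, 45] -> max=50
step 8: append 52 -> window=[50, 45, 52] -> max=52
step 9: append 25 -> window=[45, 52, 25] -> max=52
step 10: append 8 -> window=[52, 25, 8] -> max=52
step 11: append 42 -> window=[25, 8, 42] -> max=42
Recorded maximums: 27 21 17 50 50 52 52 52 42
Changes between consecutive maximums: 5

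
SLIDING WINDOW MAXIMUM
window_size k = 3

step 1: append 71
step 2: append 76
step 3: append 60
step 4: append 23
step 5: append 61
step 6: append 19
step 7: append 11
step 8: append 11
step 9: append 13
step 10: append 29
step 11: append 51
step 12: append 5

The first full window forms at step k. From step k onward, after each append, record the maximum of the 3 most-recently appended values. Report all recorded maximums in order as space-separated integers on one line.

step 1: append 71 -> window=[71] (not full yet)
step 2: append 76 -> window=[71, 76] (not full yet)
step 3: append 60 -> window=[71, 76, 60] -> max=76
step 4: append 23 -> window=[76, 60, 23] -> max=76
step 5: append 61 -> window=[60, 23, 61] -> max=61
step 6: append 19 -> window=[23, 61, 19] -> max=61
step 7: append 11 -> window=[61, 19, 11] -> max=61
step 8: append 11 -> window=[19, 11, 11] -> max=19
step 9: append 13 -> window=[11, 11, 13] -> max=13
step 10: append 29 -> window=[11, 13, 29] -> max=29
step 11: append 51 -> window=[13, 29, 51] -> max=51
step 12: append 5 -> window=[29, 51, 5] -> max=51

Answer: 76 76 61 61 61 19 13 29 51 51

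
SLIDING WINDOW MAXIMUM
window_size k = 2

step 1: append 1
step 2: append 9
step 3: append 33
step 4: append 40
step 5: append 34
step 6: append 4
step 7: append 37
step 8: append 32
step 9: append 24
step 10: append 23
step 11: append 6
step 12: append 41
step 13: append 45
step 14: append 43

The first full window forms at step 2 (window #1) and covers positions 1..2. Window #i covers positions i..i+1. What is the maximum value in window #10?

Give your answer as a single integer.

step 1: append 1 -> window=[1] (not full yet)
step 2: append 9 -> window=[1, 9] -> max=9
step 3: append 33 -> window=[9, 33] -> max=33
step 4: append 40 -> window=[33, 40] -> max=40
step 5: append 34 -> window=[40, 34] -> max=40
step 6: append 4 -> window=[34, 4] -> max=34
step 7: append 37 -> window=[4, 37] -> max=37
step 8: append 32 -> window=[37, 32] -> max=37
step 9: append 24 -> window=[32, 24] -> max=32
step 10: append 23 -> window=[24, 23] -> max=24
step 11: append 6 -> window=[23, 6] -> max=23
Window #10 max = 23

Answer: 23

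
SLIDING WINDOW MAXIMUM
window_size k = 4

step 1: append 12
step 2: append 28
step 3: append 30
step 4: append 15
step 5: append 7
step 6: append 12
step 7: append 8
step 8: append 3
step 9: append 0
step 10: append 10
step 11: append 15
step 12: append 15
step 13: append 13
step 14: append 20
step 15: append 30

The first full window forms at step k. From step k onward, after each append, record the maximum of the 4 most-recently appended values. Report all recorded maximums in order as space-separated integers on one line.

Answer: 30 30 30 15 12 12 10 15 15 15 20 30

Derivation:
step 1: append 12 -> window=[12] (not full yet)
step 2: append 28 -> window=[12, 28] (not full yet)
step 3: append 30 -> window=[12, 28, 30] (not full yet)
step 4: append 15 -> window=[12, 28, 30, 15] -> max=30
step 5: append 7 -> window=[28, 30, 15, 7] -> max=30
step 6: append 12 -> window=[30, 15, 7, 12] -> max=30
step 7: append 8 -> window=[15, 7, 12, 8] -> max=15
step 8: append 3 -> window=[7, 12, 8, 3] -> max=12
step 9: append 0 -> window=[12, 8, 3, 0] -> max=12
step 10: append 10 -> window=[8, 3, 0, 10] -> max=10
step 11: append 15 -> window=[3, 0, 10, 15] -> max=15
step 12: append 15 -> window=[0, 10, 15, 15] -> max=15
step 13: append 13 -> window=[10, 15, 15, 13] -> max=15
step 14: append 20 -> window=[15, 15, 13, 20] -> max=20
step 15: append 30 -> window=[15, 13, 20, 30] -> max=30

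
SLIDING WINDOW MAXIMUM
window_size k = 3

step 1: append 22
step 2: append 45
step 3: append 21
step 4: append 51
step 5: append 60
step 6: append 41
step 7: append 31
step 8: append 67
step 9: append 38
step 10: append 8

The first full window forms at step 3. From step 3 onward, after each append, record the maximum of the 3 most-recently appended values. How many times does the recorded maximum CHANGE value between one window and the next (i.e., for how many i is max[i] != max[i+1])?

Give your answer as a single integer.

step 1: append 22 -> window=[22] (not full yet)
step 2: append 45 -> window=[22, 45] (not full yet)
step 3: append 21 -> window=[22, 45, 21] -> max=45
step 4: append 51 -> window=[45, 21, 51] -> max=51
step 5: append 60 -> window=[21, 51, 60] -> max=60
step 6: append 41 -> window=[51, 60, 41] -> max=60
step 7: append 31 -> window=[60, 41, 31] -> max=60
step 8: append 67 -> window=[41, 31, 67] -> max=67
step 9: append 38 -> window=[31, 67, 38] -> max=67
step 10: append 8 -> window=[67, 38, 8] -> max=67
Recorded maximums: 45 51 60 60 60 67 67 67
Changes between consecutive maximums: 3

Answer: 3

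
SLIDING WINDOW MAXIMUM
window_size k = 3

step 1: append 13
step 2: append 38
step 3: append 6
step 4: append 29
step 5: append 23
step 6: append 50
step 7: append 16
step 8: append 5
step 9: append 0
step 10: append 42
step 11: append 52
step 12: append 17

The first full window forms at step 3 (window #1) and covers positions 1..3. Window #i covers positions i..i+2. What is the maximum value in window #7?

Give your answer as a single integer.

Answer: 16

Derivation:
step 1: append 13 -> window=[13] (not full yet)
step 2: append 38 -> window=[13, 38] (not full yet)
step 3: append 6 -> window=[13, 38, 6] -> max=38
step 4: append 29 -> window=[38, 6, 29] -> max=38
step 5: append 23 -> window=[6, 29, 23] -> max=29
step 6: append 50 -> window=[29, 23, 50] -> max=50
step 7: append 16 -> window=[23, 50, 16] -> max=50
step 8: append 5 -> window=[50, 16, 5] -> max=50
step 9: append 0 -> window=[16, 5, 0] -> max=16
Window #7 max = 16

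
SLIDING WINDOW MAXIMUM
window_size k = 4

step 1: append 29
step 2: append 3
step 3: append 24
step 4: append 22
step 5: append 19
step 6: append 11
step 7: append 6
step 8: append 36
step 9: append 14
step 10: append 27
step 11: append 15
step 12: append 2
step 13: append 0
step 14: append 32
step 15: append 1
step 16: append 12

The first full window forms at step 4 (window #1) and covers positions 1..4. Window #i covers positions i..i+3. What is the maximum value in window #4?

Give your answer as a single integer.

Answer: 22

Derivation:
step 1: append 29 -> window=[29] (not full yet)
step 2: append 3 -> window=[29, 3] (not full yet)
step 3: append 24 -> window=[29, 3, 24] (not full yet)
step 4: append 22 -> window=[29, 3, 24, 22] -> max=29
step 5: append 19 -> window=[3, 24, 22, 19] -> max=24
step 6: append 11 -> window=[24, 22, 19, 11] -> max=24
step 7: append 6 -> window=[22, 19, 11, 6] -> max=22
Window #4 max = 22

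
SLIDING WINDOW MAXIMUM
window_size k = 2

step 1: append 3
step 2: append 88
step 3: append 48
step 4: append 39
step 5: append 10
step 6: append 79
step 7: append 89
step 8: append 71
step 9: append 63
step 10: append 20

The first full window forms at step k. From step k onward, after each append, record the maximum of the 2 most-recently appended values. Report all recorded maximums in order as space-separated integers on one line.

step 1: append 3 -> window=[3] (not full yet)
step 2: append 88 -> window=[3, 88] -> max=88
step 3: append 48 -> window=[88, 48] -> max=88
step 4: append 39 -> window=[48, 39] -> max=48
step 5: append 10 -> window=[39, 10] -> max=39
step 6: append 79 -> window=[10, 79] -> max=79
step 7: append 89 -> window=[79, 89] -> max=89
step 8: append 71 -> window=[89, 71] -> max=89
step 9: append 63 -> window=[71, 63] -> max=71
step 10: append 20 -> window=[63, 20] -> max=63

Answer: 88 88 48 39 79 89 89 71 63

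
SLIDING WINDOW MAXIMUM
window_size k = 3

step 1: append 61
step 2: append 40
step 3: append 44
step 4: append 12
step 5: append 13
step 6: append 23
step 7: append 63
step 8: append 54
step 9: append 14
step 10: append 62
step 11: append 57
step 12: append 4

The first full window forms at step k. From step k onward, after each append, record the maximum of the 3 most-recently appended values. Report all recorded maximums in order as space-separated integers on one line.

step 1: append 61 -> window=[61] (not full yet)
step 2: append 40 -> window=[61, 40] (not full yet)
step 3: append 44 -> window=[61, 40, 44] -> max=61
step 4: append 12 -> window=[40, 44, 12] -> max=44
step 5: append 13 -> window=[44, 12, 13] -> max=44
step 6: append 23 -> window=[12, 13, 23] -> max=23
step 7: append 63 -> window=[13, 23, 63] -> max=63
step 8: append 54 -> window=[23, 63, 54] -> max=63
step 9: append 14 -> window=[63, 54, 14] -> max=63
step 10: append 62 -> window=[54, 14, 62] -> max=62
step 11: append 57 -> window=[14, 62, 57] -> max=62
step 12: append 4 -> window=[62, 57, 4] -> max=62

Answer: 61 44 44 23 63 63 63 62 62 62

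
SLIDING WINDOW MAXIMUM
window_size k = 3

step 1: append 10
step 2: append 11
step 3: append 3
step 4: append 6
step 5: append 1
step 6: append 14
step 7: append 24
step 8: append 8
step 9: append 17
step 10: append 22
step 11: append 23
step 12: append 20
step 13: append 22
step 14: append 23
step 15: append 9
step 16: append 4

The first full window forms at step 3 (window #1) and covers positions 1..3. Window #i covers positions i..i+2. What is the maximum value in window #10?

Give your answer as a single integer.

step 1: append 10 -> window=[10] (not full yet)
step 2: append 11 -> window=[10, 11] (not full yet)
step 3: append 3 -> window=[10, 11, 3] -> max=11
step 4: append 6 -> window=[11, 3, 6] -> max=11
step 5: append 1 -> window=[3, 6, 1] -> max=6
step 6: append 14 -> window=[6, 1, 14] -> max=14
step 7: append 24 -> window=[1, 14, 24] -> max=24
step 8: append 8 -> window=[14, 24, 8] -> max=24
step 9: append 17 -> window=[24, 8, 17] -> max=24
step 10: append 22 -> window=[8, 17, 22] -> max=22
step 11: append 23 -> window=[17, 22, 23] -> max=23
step 12: append 20 -> window=[22, 23, 20] -> max=23
Window #10 max = 23

Answer: 23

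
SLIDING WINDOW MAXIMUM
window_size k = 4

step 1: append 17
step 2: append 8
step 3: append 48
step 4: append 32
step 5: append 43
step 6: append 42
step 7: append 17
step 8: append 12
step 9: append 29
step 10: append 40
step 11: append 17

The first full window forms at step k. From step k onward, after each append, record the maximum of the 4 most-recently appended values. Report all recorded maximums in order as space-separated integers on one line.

step 1: append 17 -> window=[17] (not full yet)
step 2: append 8 -> window=[17, 8] (not full yet)
step 3: append 48 -> window=[17, 8, 48] (not full yet)
step 4: append 32 -> window=[17, 8, 48, 32] -> max=48
step 5: append 43 -> window=[8, 48, 32, 43] -> max=48
step 6: append 42 -> window=[48, 32, 43, 42] -> max=48
step 7: append 17 -> window=[32, 43, 42, 17] -> max=43
step 8: append 12 -> window=[43, 42, 17, 12] -> max=43
step 9: append 29 -> window=[42, 17, 12, 29] -> max=42
step 10: append 40 -> window=[17, 12, 29, 40] -> max=40
step 11: append 17 -> window=[12, 29, 40, 17] -> max=40

Answer: 48 48 48 43 43 42 40 40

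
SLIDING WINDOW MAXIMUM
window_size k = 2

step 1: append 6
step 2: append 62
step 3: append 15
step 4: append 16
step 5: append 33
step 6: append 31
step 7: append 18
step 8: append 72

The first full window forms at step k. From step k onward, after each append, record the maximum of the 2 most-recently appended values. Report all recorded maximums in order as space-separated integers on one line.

step 1: append 6 -> window=[6] (not full yet)
step 2: append 62 -> window=[6, 62] -> max=62
step 3: append 15 -> window=[62, 15] -> max=62
step 4: append 16 -> window=[15, 16] -> max=16
step 5: append 33 -> window=[16, 33] -> max=33
step 6: append 31 -> window=[33, 31] -> max=33
step 7: append 18 -> window=[31, 18] -> max=31
step 8: append 72 -> window=[18, 72] -> max=72

Answer: 62 62 16 33 33 31 72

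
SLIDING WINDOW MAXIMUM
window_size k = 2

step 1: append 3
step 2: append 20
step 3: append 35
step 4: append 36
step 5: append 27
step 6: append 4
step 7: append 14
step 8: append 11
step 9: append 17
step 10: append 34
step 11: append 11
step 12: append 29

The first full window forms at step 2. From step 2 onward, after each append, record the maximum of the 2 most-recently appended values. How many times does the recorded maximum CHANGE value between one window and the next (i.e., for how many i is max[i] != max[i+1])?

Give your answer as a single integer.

Answer: 7

Derivation:
step 1: append 3 -> window=[3] (not full yet)
step 2: append 20 -> window=[3, 20] -> max=20
step 3: append 35 -> window=[20, 35] -> max=35
step 4: append 36 -> window=[35, 36] -> max=36
step 5: append 27 -> window=[36, 27] -> max=36
step 6: append 4 -> window=[27, 4] -> max=27
step 7: append 14 -> window=[4, 14] -> max=14
step 8: append 11 -> window=[14, 11] -> max=14
step 9: append 17 -> window=[11, 17] -> max=17
step 10: append 34 -> window=[17, 34] -> max=34
step 11: append 11 -> window=[34, 11] -> max=34
step 12: append 29 -> window=[11, 29] -> max=29
Recorded maximums: 20 35 36 36 27 14 14 17 34 34 29
Changes between consecutive maximums: 7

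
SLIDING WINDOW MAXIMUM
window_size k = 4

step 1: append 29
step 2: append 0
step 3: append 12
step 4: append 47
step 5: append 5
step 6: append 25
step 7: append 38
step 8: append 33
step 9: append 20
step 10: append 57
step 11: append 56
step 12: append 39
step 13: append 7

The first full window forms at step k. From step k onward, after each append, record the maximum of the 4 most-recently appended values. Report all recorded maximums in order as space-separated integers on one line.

Answer: 47 47 47 47 38 38 57 57 57 57

Derivation:
step 1: append 29 -> window=[29] (not full yet)
step 2: append 0 -> window=[29, 0] (not full yet)
step 3: append 12 -> window=[29, 0, 12] (not full yet)
step 4: append 47 -> window=[29, 0, 12, 47] -> max=47
step 5: append 5 -> window=[0, 12, 47, 5] -> max=47
step 6: append 25 -> window=[12, 47, 5, 25] -> max=47
step 7: append 38 -> window=[47, 5, 25, 38] -> max=47
step 8: append 33 -> window=[5, 25, 38, 33] -> max=38
step 9: append 20 -> window=[25, 38, 33, 20] -> max=38
step 10: append 57 -> window=[38, 33, 20, 57] -> max=57
step 11: append 56 -> window=[33, 20, 57, 56] -> max=57
step 12: append 39 -> window=[20, 57, 56, 39] -> max=57
step 13: append 7 -> window=[57, 56, 39, 7] -> max=57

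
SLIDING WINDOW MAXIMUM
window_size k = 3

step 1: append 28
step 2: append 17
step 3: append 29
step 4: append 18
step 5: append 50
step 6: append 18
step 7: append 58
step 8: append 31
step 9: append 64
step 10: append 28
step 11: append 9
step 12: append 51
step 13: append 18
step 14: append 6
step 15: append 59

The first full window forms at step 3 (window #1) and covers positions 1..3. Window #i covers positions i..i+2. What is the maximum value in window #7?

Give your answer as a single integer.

step 1: append 28 -> window=[28] (not full yet)
step 2: append 17 -> window=[28, 17] (not full yet)
step 3: append 29 -> window=[28, 17, 29] -> max=29
step 4: append 18 -> window=[17, 29, 18] -> max=29
step 5: append 50 -> window=[29, 18, 50] -> max=50
step 6: append 18 -> window=[18, 50, 18] -> max=50
step 7: append 58 -> window=[50, 18, 58] -> max=58
step 8: append 31 -> window=[18, 58, 31] -> max=58
step 9: append 64 -> window=[58, 31, 64] -> max=64
Window #7 max = 64

Answer: 64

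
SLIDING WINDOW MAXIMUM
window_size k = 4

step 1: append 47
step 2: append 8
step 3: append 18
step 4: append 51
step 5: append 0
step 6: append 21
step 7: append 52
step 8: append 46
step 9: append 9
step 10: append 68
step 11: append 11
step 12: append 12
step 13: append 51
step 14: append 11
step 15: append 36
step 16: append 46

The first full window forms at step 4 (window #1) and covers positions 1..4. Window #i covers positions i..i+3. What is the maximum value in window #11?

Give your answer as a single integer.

Answer: 51

Derivation:
step 1: append 47 -> window=[47] (not full yet)
step 2: append 8 -> window=[47, 8] (not full yet)
step 3: append 18 -> window=[47, 8, 18] (not full yet)
step 4: append 51 -> window=[47, 8, 18, 51] -> max=51
step 5: append 0 -> window=[8, 18, 51, 0] -> max=51
step 6: append 21 -> window=[18, 51, 0, 21] -> max=51
step 7: append 52 -> window=[51, 0, 21, 52] -> max=52
step 8: append 46 -> window=[0, 21, 52, 46] -> max=52
step 9: append 9 -> window=[21, 52, 46, 9] -> max=52
step 10: append 68 -> window=[52, 46, 9, 68] -> max=68
step 11: append 11 -> window=[46, 9, 68, 11] -> max=68
step 12: append 12 -> window=[9, 68, 11, 12] -> max=68
step 13: append 51 -> window=[68, 11, 12, 51] -> max=68
step 14: append 11 -> window=[11, 12, 51, 11] -> max=51
Window #11 max = 51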